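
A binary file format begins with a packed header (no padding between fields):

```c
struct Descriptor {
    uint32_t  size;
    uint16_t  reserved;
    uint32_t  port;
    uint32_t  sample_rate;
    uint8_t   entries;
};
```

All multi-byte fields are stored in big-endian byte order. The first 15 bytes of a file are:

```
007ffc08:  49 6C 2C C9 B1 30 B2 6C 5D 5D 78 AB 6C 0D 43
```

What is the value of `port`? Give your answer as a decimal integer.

`port` follows `size` (4 B), `reserved` (2 B), so it starts at offset 4 + 2 = 6 and occupies 4 bytes.
Bytes at offsets 6..9: B2 6C 5D 5D.
Big-endian stores the most-significant byte at the lowest address.
The bytes are already most-significant first: 0xB26C5D5D.
0xB26C5D5D = 2993446237.

2993446237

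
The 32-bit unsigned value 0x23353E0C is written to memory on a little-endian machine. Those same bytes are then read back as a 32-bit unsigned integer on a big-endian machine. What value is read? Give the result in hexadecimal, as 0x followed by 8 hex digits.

Stored little-endian, the bytes at ascending addresses are 0C 3E 35 23.
Read back as big-endian, the last byte is least significant, giving 0x0C3E3523.

0x0C3E3523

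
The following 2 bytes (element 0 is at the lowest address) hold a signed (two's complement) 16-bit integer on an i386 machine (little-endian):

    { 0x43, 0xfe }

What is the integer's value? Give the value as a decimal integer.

Little-endian stores the least-significant byte at the lowest address.
Reassemble most-significant byte first: FE 43 → 0xFE43.
Top bit is set, so as a signed 16-bit value this is 0xFE43 − 2^16 = -445.

-445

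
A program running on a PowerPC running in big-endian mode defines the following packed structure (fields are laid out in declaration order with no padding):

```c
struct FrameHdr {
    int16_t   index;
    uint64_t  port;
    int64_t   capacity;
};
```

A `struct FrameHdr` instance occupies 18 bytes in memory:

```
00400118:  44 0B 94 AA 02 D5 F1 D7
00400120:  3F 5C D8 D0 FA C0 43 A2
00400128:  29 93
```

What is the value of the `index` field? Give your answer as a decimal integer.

17419

`index` is the first field, at byte offset 0, occupying 2 bytes.
Bytes at offsets 0..1: 44 0B.
Big-endian: lowest address holds the most-significant byte.
The bytes are already most-significant first: 0x440B.
0x440B = 17419.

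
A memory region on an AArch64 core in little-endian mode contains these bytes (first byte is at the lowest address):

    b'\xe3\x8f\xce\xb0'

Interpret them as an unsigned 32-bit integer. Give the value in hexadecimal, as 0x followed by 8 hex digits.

0xB0CE8FE3

Little-endian stores the least-significant byte at the lowest address.
Reassemble most-significant byte first: B0 CE 8F E3 → 0xB0CE8FE3.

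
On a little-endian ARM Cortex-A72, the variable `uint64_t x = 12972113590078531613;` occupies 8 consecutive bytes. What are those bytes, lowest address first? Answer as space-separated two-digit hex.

1D E8 A5 BA 94 34 06 B4

12972113590078531613 in hexadecimal, padded to 64 bits, is 0xB4063494BAA5E81D.
Split into bytes (most-significant first): B4 06 34 94 BA A5 E8 1D.
In little-endian order the low byte comes first in memory.
So at ascending addresses the bytes are 1D E8 A5 BA 94 34 06 B4.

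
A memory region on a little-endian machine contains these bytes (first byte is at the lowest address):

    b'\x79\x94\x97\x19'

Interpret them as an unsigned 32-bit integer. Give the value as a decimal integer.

429364345

In little-endian order the low byte comes first in memory.
Reassemble most-significant byte first: 19 97 94 79 → 0x19979479.
0x19979479 = 429364345.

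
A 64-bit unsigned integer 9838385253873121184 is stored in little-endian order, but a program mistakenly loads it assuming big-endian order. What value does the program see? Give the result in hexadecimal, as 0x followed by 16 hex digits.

0xA0778C2C43F78888

9838385253873121184 in 64-bit hexadecimal is 0x8888F7432C8C77A0.
Stored little-endian, the bytes at ascending addresses are A0 77 8C 2C 43 F7 88 88.
Read back as big-endian, the last byte is least significant, giving 0xA0778C2C43F78888.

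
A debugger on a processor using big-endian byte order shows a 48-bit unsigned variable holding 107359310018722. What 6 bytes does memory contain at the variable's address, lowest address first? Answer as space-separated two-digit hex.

107359310018722 in hexadecimal, padded to 48 bits, is 0x61A4898978A2.
Split into bytes (most-significant first): 61 A4 89 89 78 A2.
Big-endian: lowest address holds the most-significant byte.
So the memory order matches the most-significant-first order: 61 A4 89 89 78 A2.

61 A4 89 89 78 A2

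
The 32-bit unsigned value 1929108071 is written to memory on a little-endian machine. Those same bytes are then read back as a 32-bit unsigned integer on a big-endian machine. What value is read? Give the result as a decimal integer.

1742404466

1929108071 in 32-bit hexadecimal is 0x72FBDA67.
Stored little-endian, the bytes at ascending addresses are 67 DA FB 72.
Read back as big-endian, the last byte is least significant, giving 0x67DAFB72.
0x67DAFB72 = 1742404466.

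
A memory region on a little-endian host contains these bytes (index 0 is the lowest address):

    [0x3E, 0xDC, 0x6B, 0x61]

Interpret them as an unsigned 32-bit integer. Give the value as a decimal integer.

In little-endian order the low byte comes first in memory.
Reassemble most-significant byte first: 61 6B DC 3E → 0x616BDC3E.
0x616BDC3E = 1634458686.

1634458686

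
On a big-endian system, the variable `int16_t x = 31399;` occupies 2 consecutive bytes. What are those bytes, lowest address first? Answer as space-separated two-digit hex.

31399 in hexadecimal, padded to 16 bits, is 0x7AA7.
Split into bytes (most-significant first): 7A A7.
In big-endian order the high byte comes first in memory.
So the memory order matches the most-significant-first order: 7A A7.

7A A7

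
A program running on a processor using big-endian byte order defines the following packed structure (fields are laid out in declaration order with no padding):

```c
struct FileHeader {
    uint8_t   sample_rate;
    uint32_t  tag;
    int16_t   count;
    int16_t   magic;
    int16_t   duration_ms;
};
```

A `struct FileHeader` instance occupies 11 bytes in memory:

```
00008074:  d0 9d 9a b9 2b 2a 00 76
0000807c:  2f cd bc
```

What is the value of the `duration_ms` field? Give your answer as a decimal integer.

`duration_ms` follows `sample_rate` (1 B), `tag` (4 B), `count` (2 B), `magic` (2 B), so it starts at offset 1 + 4 + 2 + 2 = 9 and occupies 2 bytes.
Bytes at offsets 9..10: CD BC.
Big-endian stores the most-significant byte at the lowest address.
The bytes are already most-significant first: 0xCDBC.
Top bit is set, so as a signed 16-bit value this is 0xCDBC − 2^16 = -12868.

-12868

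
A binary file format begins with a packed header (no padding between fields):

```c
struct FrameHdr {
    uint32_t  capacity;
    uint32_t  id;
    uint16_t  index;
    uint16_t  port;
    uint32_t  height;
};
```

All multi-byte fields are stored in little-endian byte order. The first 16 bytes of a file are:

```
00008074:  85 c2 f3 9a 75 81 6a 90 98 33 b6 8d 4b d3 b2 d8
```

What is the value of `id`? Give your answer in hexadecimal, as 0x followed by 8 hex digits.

`id` follows `capacity` (4 bytes), so it starts at byte offset 4 and occupies 4 bytes.
Bytes at offsets 4..7: 75 81 6A 90.
In little-endian order the low byte comes first in memory.
Reassemble most-significant byte first: 90 6A 81 75 → 0x906A8175.

0x906A8175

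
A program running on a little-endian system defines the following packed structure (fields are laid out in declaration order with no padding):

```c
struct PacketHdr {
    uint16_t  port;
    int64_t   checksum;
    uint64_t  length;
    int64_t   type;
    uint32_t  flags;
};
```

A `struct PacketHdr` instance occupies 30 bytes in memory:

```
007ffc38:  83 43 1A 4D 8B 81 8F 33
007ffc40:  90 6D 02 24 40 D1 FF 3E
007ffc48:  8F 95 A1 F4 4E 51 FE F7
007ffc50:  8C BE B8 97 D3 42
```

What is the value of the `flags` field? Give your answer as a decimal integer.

1121163192

`flags` follows `port` (2 B), `checksum` (8 B), `length` (8 B), `type` (8 B), so it starts at offset 2 + 8 + 8 + 8 = 26 and occupies 4 bytes.
Bytes at offsets 26..29: B8 97 D3 42.
Little-endian: lowest address holds the least-significant byte.
Reassemble most-significant byte first: 42 D3 97 B8 → 0x42D397B8.
0x42D397B8 = 1121163192.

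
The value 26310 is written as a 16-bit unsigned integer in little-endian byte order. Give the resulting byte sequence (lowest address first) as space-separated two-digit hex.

C6 66

26310 in hexadecimal, padded to 16 bits, is 0x66C6.
Split into bytes (most-significant first): 66 C6.
Little-endian: lowest address holds the least-significant byte.
So at ascending addresses the bytes are C6 66.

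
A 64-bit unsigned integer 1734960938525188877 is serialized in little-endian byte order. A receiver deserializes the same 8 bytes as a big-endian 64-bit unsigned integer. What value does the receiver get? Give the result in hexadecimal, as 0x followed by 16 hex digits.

0x0DE3F807C8D11318

1734960938525188877 in 64-bit hexadecimal is 0x1813D1C807F8E30D.
Stored little-endian, the bytes at ascending addresses are 0D E3 F8 07 C8 D1 13 18.
Read back as big-endian, the last byte is least significant, giving 0x0DE3F807C8D11318.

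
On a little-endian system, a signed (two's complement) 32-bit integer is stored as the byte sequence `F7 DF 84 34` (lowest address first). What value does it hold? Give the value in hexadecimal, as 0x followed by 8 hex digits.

Little-endian stores the least-significant byte at the lowest address.
Reassemble most-significant byte first: 34 84 DF F7 → 0x3484DFF7.

0x3484DFF7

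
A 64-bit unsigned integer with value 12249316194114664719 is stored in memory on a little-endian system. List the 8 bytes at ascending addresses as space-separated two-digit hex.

0F F9 A4 CB 2D 50 FE A9

12249316194114664719 in hexadecimal, padded to 64 bits, is 0xA9FE502DCBA4F90F.
Split into bytes (most-significant first): A9 FE 50 2D CB A4 F9 0F.
Little-endian: lowest address holds the least-significant byte.
So at ascending addresses the bytes are 0F F9 A4 CB 2D 50 FE A9.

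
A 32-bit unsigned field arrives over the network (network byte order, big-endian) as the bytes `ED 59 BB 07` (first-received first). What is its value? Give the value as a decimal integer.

3982080775

In big-endian order the high byte comes first in memory.
The bytes are already most-significant first: 0xED59BB07.
0xED59BB07 = 3982080775.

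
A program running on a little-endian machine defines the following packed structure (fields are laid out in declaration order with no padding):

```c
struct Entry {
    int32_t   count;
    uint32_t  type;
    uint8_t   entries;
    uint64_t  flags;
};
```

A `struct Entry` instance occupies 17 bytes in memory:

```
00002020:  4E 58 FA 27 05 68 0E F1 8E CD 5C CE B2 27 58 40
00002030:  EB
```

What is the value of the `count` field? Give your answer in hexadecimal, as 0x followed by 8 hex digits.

0x27FA584E

`count` is the first field, at byte offset 0, occupying 4 bytes.
Bytes at offsets 0..3: 4E 58 FA 27.
Little-endian stores the least-significant byte at the lowest address.
Reassemble most-significant byte first: 27 FA 58 4E → 0x27FA584E.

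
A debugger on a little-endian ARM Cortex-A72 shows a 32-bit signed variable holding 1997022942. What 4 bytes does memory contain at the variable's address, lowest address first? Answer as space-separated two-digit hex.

DE 26 08 77

1997022942 in hexadecimal, padded to 32 bits, is 0x770826DE.
Split into bytes (most-significant first): 77 08 26 DE.
Little-endian: lowest address holds the least-significant byte.
So at ascending addresses the bytes are DE 26 08 77.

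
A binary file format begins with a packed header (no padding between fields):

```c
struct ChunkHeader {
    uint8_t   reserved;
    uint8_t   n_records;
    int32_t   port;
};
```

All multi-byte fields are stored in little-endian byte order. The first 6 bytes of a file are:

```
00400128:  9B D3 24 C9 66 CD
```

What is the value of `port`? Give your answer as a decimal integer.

-848901852

`port` follows `reserved` (1 B), `n_records` (1 B), so it starts at offset 1 + 1 = 2 and occupies 4 bytes.
Bytes at offsets 2..5: 24 C9 66 CD.
Little-endian: lowest address holds the least-significant byte.
Reassemble most-significant byte first: CD 66 C9 24 → 0xCD66C924.
Top bit is set, so as a signed 32-bit value this is 0xCD66C924 − 2^32 = -848901852.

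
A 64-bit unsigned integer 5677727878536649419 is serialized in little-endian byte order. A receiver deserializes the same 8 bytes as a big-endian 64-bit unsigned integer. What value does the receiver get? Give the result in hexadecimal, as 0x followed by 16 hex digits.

0xCB5A82736C57CB4E

5677727878536649419 in 64-bit hexadecimal is 0x4ECB576C73825ACB.
Stored little-endian, the bytes at ascending addresses are CB 5A 82 73 6C 57 CB 4E.
Read back as big-endian, the last byte is least significant, giving 0xCB5A82736C57CB4E.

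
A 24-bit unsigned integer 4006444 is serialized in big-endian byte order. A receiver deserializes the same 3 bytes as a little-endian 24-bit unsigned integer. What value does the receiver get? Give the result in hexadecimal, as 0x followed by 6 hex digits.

0x2C223D

4006444 in 24-bit hexadecimal is 0x3D222C.
Stored big-endian, the bytes at ascending addresses are 3D 22 2C.
Read back as little-endian, the first byte is least significant, giving 0x2C223D.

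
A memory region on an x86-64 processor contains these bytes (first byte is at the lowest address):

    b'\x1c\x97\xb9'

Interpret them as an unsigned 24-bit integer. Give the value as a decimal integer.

Little-endian stores the least-significant byte at the lowest address.
Reassemble most-significant byte first: B9 97 1C → 0xB9971C.
0xB9971C = 12162844.

12162844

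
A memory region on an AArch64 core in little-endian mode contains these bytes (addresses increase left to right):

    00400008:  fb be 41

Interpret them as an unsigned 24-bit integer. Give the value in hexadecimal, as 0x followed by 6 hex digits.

Little-endian: lowest address holds the least-significant byte.
Reassemble most-significant byte first: 41 BE FB → 0x41BEFB.

0x41BEFB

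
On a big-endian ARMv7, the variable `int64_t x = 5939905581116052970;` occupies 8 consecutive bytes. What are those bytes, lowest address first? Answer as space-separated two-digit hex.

52 6E C8 A7 B1 C8 55 EA

5939905581116052970 in hexadecimal, padded to 64 bits, is 0x526EC8A7B1C855EA.
Split into bytes (most-significant first): 52 6E C8 A7 B1 C8 55 EA.
In big-endian order the high byte comes first in memory.
So the memory order matches the most-significant-first order: 52 6E C8 A7 B1 C8 55 EA.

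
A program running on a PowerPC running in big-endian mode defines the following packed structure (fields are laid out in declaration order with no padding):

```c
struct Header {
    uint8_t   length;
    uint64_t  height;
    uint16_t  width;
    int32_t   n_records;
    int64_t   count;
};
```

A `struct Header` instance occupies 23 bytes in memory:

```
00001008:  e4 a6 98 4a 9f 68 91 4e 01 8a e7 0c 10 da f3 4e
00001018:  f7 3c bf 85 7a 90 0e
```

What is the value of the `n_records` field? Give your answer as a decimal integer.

`n_records` follows `length` (1 B), `height` (8 B), `width` (2 B), so it starts at offset 1 + 8 + 2 = 11 and occupies 4 bytes.
Bytes at offsets 11..14: 0C 10 DA F3.
Big-endian: lowest address holds the most-significant byte.
The bytes are already most-significant first: 0x0C10DAF3.
0x0C10DAF3 = 202431219.

202431219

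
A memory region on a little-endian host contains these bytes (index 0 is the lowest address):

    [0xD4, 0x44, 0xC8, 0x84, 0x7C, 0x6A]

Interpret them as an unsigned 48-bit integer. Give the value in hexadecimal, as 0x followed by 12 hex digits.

0x6A7C84C844D4

Little-endian stores the least-significant byte at the lowest address.
Reassemble most-significant byte first: 6A 7C 84 C8 44 D4 → 0x6A7C84C844D4.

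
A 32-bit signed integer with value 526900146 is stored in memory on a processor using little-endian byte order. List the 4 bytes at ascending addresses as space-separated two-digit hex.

526900146 in hexadecimal, padded to 32 bits, is 0x1F67DBB2.
Split into bytes (most-significant first): 1F 67 DB B2.
In little-endian order the low byte comes first in memory.
So at ascending addresses the bytes are B2 DB 67 1F.

B2 DB 67 1F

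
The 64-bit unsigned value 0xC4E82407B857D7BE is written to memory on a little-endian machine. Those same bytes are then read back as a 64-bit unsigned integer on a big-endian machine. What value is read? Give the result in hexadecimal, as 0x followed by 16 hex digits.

0xBED757B80724E8C4

Stored little-endian, the bytes at ascending addresses are BE D7 57 B8 07 24 E8 C4.
Read back as big-endian, the last byte is least significant, giving 0xBED757B80724E8C4.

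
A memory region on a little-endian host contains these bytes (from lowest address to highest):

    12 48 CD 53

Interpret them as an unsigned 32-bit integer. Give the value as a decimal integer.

Little-endian: lowest address holds the least-significant byte.
Reassemble most-significant byte first: 53 CD 48 12 → 0x53CD4812.
0x53CD4812 = 1405962258.

1405962258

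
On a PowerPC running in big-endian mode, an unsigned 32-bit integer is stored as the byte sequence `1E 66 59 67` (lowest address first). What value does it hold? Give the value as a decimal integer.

Big-endian: lowest address holds the most-significant byte.
The bytes are already most-significant first: 0x1E665967.
0x1E665967 = 510024039.

510024039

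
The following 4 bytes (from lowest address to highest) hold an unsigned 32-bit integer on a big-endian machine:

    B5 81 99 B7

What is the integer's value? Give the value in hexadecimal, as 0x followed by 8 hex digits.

Big-endian stores the most-significant byte at the lowest address.
The bytes are already most-significant first: 0xB58199B7.

0xB58199B7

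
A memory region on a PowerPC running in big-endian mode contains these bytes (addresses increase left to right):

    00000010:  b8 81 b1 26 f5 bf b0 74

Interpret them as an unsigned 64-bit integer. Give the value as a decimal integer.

13295102355864268916

Big-endian stores the most-significant byte at the lowest address.
The bytes are already most-significant first: 0xB881B126F5BFB074.
0xB881B126F5BFB074 = 13295102355864268916.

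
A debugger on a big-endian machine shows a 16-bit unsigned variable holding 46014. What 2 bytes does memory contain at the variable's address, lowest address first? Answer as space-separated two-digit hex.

46014 in hexadecimal, padded to 16 bits, is 0xB3BE.
Split into bytes (most-significant first): B3 BE.
Big-endian: lowest address holds the most-significant byte.
So the memory order matches the most-significant-first order: B3 BE.

B3 BE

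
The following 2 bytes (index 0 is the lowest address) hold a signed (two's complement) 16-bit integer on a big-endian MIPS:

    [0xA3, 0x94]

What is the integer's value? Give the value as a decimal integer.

-23660

In big-endian order the high byte comes first in memory.
The bytes are already most-significant first: 0xA394.
Top bit is set, so as a signed 16-bit value this is 0xA394 − 2^16 = -23660.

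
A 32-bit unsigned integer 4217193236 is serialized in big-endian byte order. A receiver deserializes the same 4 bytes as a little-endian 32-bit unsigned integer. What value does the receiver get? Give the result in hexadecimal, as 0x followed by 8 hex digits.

0x14435DFB

4217193236 in 32-bit hexadecimal is 0xFB5D4314.
Stored big-endian, the bytes at ascending addresses are FB 5D 43 14.
Read back as little-endian, the first byte is least significant, giving 0x14435DFB.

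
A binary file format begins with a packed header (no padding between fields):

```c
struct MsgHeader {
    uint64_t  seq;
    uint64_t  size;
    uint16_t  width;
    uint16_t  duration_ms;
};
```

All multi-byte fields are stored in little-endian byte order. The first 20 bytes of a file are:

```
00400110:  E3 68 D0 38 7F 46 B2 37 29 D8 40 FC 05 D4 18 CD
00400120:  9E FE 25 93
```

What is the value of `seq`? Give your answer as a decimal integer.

`seq` is the first field, at byte offset 0, occupying 8 bytes.
Bytes at offsets 0..7: E3 68 D0 38 7F 46 B2 37.
In little-endian order the low byte comes first in memory.
Reassemble most-significant byte first: 37 B2 46 7F 38 D0 68 E3 → 0x37B2467F38D068E3.
0x37B2467F38D068E3 = 4013347730168506595.

4013347730168506595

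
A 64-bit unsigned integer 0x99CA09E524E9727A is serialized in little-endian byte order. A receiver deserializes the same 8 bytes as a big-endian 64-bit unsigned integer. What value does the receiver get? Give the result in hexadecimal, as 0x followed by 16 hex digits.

0x7A72E924E509CA99

Stored little-endian, the bytes at ascending addresses are 7A 72 E9 24 E5 09 CA 99.
Read back as big-endian, the last byte is least significant, giving 0x7A72E924E509CA99.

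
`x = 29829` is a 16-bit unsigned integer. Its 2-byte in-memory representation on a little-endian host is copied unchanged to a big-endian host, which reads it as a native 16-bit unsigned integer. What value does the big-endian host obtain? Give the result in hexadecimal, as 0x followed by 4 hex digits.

29829 in 16-bit hexadecimal is 0x7485.
Stored little-endian, the bytes at ascending addresses are 85 74.
Read back as big-endian, the last byte is least significant, giving 0x8574.

0x8574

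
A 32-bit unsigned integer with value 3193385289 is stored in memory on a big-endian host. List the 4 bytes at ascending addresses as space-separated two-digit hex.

3193385289 in hexadecimal, padded to 32 bits, is 0xBE573149.
Split into bytes (most-significant first): BE 57 31 49.
Big-endian: lowest address holds the most-significant byte.
So the memory order matches the most-significant-first order: BE 57 31 49.

BE 57 31 49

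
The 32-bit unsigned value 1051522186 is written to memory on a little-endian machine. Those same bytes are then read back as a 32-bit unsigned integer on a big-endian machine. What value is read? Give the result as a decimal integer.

2331290686

1051522186 in 32-bit hexadecimal is 0x3EACF48A.
Stored little-endian, the bytes at ascending addresses are 8A F4 AC 3E.
Read back as big-endian, the last byte is least significant, giving 0x8AF4AC3E.
0x8AF4AC3E = 2331290686.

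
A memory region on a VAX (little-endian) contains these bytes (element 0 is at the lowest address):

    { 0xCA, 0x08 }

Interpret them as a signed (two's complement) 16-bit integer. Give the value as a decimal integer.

In little-endian order the low byte comes first in memory.
Reassemble most-significant byte first: 08 CA → 0x08CA.
0x08CA = 2250.

2250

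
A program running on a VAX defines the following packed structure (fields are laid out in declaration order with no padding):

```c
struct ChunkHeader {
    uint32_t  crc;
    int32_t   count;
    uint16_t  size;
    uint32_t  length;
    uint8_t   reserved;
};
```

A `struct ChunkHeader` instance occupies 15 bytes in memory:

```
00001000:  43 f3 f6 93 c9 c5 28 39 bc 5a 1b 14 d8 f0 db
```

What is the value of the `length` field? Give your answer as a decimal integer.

4040692763

`length` follows `crc` (4 B), `count` (4 B), `size` (2 B), so it starts at offset 4 + 4 + 2 = 10 and occupies 4 bytes.
Bytes at offsets 10..13: 1B 14 D8 F0.
Little-endian stores the least-significant byte at the lowest address.
Reassemble most-significant byte first: F0 D8 14 1B → 0xF0D8141B.
0xF0D8141B = 4040692763.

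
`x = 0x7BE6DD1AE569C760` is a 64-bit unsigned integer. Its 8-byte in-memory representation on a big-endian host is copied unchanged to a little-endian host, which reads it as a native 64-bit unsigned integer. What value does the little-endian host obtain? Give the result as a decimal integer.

Stored big-endian, the bytes at ascending addresses are 7B E6 DD 1A E5 69 C7 60.
Read back as little-endian, the first byte is least significant, giving 0x60C769E51ADDE67B.
0x60C769E51ADDE67B = 6973658980725679739.

6973658980725679739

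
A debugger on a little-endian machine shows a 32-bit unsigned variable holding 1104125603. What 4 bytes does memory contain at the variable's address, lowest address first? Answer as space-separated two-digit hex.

1104125603 in hexadecimal, padded to 32 bits, is 0x41CF9EA3.
Split into bytes (most-significant first): 41 CF 9E A3.
Little-endian: lowest address holds the least-significant byte.
So at ascending addresses the bytes are A3 9E CF 41.

A3 9E CF 41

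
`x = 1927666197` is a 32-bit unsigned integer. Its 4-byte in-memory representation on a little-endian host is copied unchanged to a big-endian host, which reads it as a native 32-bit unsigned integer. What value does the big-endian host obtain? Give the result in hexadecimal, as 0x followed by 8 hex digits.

0x15DAE572

1927666197 in 32-bit hexadecimal is 0x72E5DA15.
Stored little-endian, the bytes at ascending addresses are 15 DA E5 72.
Read back as big-endian, the last byte is least significant, giving 0x15DAE572.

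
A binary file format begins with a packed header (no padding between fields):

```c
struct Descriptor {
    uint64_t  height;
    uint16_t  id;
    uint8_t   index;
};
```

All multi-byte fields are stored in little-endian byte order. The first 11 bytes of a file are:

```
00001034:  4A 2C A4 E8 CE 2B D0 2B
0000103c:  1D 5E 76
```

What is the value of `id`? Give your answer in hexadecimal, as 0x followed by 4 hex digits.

0x5E1D

`id` follows `height` (8 bytes), so it starts at byte offset 8 and occupies 2 bytes.
Bytes at offsets 8..9: 1D 5E.
Little-endian stores the least-significant byte at the lowest address.
Reassemble most-significant byte first: 5E 1D → 0x5E1D.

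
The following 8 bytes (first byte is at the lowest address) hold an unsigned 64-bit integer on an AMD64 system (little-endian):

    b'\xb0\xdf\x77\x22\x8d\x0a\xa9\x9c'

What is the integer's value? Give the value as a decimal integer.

11288565542265806768

In little-endian order the low byte comes first in memory.
Reassemble most-significant byte first: 9C A9 0A 8D 22 77 DF B0 → 0x9CA90A8D2277DFB0.
0x9CA90A8D2277DFB0 = 11288565542265806768.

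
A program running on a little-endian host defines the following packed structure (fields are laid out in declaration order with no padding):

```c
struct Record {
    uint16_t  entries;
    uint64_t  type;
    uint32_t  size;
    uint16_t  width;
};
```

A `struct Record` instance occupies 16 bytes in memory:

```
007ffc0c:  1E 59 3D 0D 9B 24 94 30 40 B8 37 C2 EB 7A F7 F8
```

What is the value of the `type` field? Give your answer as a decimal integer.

`type` follows `entries` (2 bytes), so it starts at byte offset 2 and occupies 8 bytes.
Bytes at offsets 2..9: 3D 0D 9B 24 94 30 40 B8.
Little-endian stores the least-significant byte at the lowest address.
Reassemble most-significant byte first: B8 40 30 94 24 9B 0D 3D → 0xB8403094249B0D3D.
0xB8403094249B0D3D = 13276665114315656509.

13276665114315656509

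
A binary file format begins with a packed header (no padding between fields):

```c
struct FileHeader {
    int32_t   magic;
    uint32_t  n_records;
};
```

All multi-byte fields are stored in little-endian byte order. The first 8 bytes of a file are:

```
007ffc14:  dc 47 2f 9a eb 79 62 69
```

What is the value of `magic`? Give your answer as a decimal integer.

`magic` is the first field, at byte offset 0, occupying 4 bytes.
Bytes at offsets 0..3: DC 47 2F 9A.
Little-endian stores the least-significant byte at the lowest address.
Reassemble most-significant byte first: 9A 2F 47 DC → 0x9A2F47DC.
Top bit is set, so as a signed 32-bit value this is 0x9A2F47DC − 2^32 = -1708177444.

-1708177444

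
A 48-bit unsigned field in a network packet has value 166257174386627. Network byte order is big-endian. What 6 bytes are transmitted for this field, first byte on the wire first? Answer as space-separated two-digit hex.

97 35 C3 D2 17 C3

166257174386627 in hexadecimal, padded to 48 bits, is 0x9735C3D217C3.
Split into bytes (most-significant first): 97 35 C3 D2 17 C3.
Big-endian: lowest address holds the most-significant byte.
So the memory order matches the most-significant-first order: 97 35 C3 D2 17 C3.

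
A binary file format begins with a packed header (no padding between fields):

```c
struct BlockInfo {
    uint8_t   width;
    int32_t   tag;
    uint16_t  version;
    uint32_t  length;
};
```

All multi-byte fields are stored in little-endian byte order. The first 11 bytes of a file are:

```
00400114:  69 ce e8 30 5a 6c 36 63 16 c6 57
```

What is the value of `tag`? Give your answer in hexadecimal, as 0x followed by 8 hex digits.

0x5A30E8CE

`tag` follows `width` (1 byte), so it starts at byte offset 1 and occupies 4 bytes.
Bytes at offsets 1..4: CE E8 30 5A.
Little-endian stores the least-significant byte at the lowest address.
Reassemble most-significant byte first: 5A 30 E8 CE → 0x5A30E8CE.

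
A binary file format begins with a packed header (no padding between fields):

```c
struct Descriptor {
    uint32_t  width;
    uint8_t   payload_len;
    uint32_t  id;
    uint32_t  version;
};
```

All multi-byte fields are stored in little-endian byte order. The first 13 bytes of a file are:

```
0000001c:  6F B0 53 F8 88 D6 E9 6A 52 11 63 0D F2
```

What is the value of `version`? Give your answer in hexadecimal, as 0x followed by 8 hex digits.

0xF20D6311

`version` follows `width` (4 B), `payload_len` (1 B), `id` (4 B), so it starts at offset 4 + 1 + 4 = 9 and occupies 4 bytes.
Bytes at offsets 9..12: 11 63 0D F2.
In little-endian order the low byte comes first in memory.
Reassemble most-significant byte first: F2 0D 63 11 → 0xF20D6311.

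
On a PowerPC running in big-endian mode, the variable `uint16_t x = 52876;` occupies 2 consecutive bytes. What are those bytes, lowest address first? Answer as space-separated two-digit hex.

52876 in hexadecimal, padded to 16 bits, is 0xCE8C.
Split into bytes (most-significant first): CE 8C.
Big-endian: lowest address holds the most-significant byte.
So the memory order matches the most-significant-first order: CE 8C.

CE 8C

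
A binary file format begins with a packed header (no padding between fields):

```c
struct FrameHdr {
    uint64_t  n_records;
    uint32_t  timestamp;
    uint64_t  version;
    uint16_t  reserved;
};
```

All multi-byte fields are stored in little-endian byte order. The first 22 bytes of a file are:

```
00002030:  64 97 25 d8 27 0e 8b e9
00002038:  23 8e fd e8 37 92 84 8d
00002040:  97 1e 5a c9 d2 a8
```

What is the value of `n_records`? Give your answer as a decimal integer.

16828559996892845924

`n_records` is the first field, at byte offset 0, occupying 8 bytes.
Bytes at offsets 0..7: 64 97 25 D8 27 0E 8B E9.
Little-endian stores the least-significant byte at the lowest address.
Reassemble most-significant byte first: E9 8B 0E 27 D8 25 97 64 → 0xE98B0E27D8259764.
0xE98B0E27D8259764 = 16828559996892845924.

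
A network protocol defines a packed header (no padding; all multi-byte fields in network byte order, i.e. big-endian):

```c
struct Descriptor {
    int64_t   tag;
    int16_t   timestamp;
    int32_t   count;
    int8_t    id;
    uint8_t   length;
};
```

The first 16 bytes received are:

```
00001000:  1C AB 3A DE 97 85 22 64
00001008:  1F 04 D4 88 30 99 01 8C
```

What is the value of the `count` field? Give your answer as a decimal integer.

-729272167

`count` follows `tag` (8 B), `timestamp` (2 B), so it starts at offset 8 + 2 = 10 and occupies 4 bytes.
Bytes at offsets 10..13: D4 88 30 99.
Big-endian stores the most-significant byte at the lowest address.
The bytes are already most-significant first: 0xD4883099.
Top bit is set, so as a signed 32-bit value this is 0xD4883099 − 2^32 = -729272167.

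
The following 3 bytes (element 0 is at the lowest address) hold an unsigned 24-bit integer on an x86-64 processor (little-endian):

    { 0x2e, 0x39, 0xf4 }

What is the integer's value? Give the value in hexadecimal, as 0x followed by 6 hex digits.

0xF4392E

In little-endian order the low byte comes first in memory.
Reassemble most-significant byte first: F4 39 2E → 0xF4392E.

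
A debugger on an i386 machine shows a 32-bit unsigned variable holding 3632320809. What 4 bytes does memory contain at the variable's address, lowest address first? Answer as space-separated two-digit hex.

29 D1 80 D8

3632320809 in hexadecimal, padded to 32 bits, is 0xD880D129.
Split into bytes (most-significant first): D8 80 D1 29.
In little-endian order the low byte comes first in memory.
So at ascending addresses the bytes are 29 D1 80 D8.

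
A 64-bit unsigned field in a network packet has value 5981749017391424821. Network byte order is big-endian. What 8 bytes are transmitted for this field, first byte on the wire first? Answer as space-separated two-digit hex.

53 03 71 09 E5 28 65 35

5981749017391424821 in hexadecimal, padded to 64 bits, is 0x53037109E5286535.
Split into bytes (most-significant first): 53 03 71 09 E5 28 65 35.
Big-endian: lowest address holds the most-significant byte.
So the memory order matches the most-significant-first order: 53 03 71 09 E5 28 65 35.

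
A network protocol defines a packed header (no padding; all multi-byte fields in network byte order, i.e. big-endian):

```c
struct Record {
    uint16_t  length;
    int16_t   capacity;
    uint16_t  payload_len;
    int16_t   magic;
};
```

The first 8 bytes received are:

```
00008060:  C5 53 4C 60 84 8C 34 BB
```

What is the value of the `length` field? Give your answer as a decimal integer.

50515

`length` is the first field, at byte offset 0, occupying 2 bytes.
Bytes at offsets 0..1: C5 53.
In big-endian order the high byte comes first in memory.
The bytes are already most-significant first: 0xC553.
0xC553 = 50515.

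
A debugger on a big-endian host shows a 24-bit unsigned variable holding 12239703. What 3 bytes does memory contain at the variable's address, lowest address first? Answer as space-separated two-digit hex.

12239703 in hexadecimal, padded to 24 bits, is 0xBAC357.
Split into bytes (most-significant first): BA C3 57.
Big-endian: lowest address holds the most-significant byte.
So the memory order matches the most-significant-first order: BA C3 57.

BA C3 57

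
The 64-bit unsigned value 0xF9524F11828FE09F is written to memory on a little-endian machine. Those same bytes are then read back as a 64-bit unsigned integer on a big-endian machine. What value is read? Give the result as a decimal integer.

Stored little-endian, the bytes at ascending addresses are 9F E0 8F 82 11 4F 52 F9.
Read back as big-endian, the last byte is least significant, giving 0x9FE08F82114F52F9.
0x9FE08F82114F52F9 = 11520365635612660473.

11520365635612660473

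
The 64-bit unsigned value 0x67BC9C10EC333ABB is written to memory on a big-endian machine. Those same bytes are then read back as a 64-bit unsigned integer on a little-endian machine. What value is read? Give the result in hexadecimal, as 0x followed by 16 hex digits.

0xBB3A33EC109CBC67

Stored big-endian, the bytes at ascending addresses are 67 BC 9C 10 EC 33 3A BB.
Read back as little-endian, the first byte is least significant, giving 0xBB3A33EC109CBC67.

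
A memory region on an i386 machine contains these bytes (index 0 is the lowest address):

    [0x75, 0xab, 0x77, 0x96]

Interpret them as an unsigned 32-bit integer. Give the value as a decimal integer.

Little-endian: lowest address holds the least-significant byte.
Reassemble most-significant byte first: 96 77 AB 75 → 0x9677AB75.
0x9677AB75 = 2524425077.

2524425077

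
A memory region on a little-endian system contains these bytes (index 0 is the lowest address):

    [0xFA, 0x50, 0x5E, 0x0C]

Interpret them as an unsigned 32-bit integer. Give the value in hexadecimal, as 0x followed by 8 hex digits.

In little-endian order the low byte comes first in memory.
Reassemble most-significant byte first: 0C 5E 50 FA → 0x0C5E50FA.

0x0C5E50FA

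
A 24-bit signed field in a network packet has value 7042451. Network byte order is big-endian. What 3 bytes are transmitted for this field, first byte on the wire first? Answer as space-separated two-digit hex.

7042451 in hexadecimal, padded to 24 bits, is 0x6B7593.
Split into bytes (most-significant first): 6B 75 93.
Big-endian: lowest address holds the most-significant byte.
So the memory order matches the most-significant-first order: 6B 75 93.

6B 75 93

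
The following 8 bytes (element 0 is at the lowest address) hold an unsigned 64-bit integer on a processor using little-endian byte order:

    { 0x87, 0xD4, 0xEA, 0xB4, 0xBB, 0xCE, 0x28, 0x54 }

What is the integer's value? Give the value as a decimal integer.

Little-endian: lowest address holds the least-significant byte.
Reassemble most-significant byte first: 54 28 CE BB B4 EA D4 87 → 0x5428CEBBB4EAD487.
0x5428CEBBB4EAD487 = 6064324203843867783.

6064324203843867783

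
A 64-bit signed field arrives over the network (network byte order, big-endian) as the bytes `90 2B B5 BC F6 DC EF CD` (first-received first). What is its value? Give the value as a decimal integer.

Big-endian stores the most-significant byte at the lowest address.
The bytes are already most-significant first: 0x902BB5BCF6DCEFCD.
Top bit is set, so as a signed 64-bit value this is 0x902BB5BCF6DCEFCD − 2^64 = -8058147285049217075.

-8058147285049217075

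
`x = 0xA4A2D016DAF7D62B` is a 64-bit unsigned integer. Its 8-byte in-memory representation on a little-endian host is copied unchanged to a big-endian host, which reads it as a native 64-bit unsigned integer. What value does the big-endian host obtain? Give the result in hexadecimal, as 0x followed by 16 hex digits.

0x2BD6F7DA16D0A2A4

Stored little-endian, the bytes at ascending addresses are 2B D6 F7 DA 16 D0 A2 A4.
Read back as big-endian, the last byte is least significant, giving 0x2BD6F7DA16D0A2A4.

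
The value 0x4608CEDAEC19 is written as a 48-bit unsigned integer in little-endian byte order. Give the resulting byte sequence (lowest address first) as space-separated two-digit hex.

Split into bytes (most-significant first): 46 08 CE DA EC 19.
In little-endian order the low byte comes first in memory.
So at ascending addresses the bytes are 19 EC DA CE 08 46.

19 EC DA CE 08 46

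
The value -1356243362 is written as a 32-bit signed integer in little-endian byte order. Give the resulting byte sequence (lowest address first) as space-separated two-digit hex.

Two's complement of -1356243362 in 32 bits: 1356243362 = 0x50D6A1A2; invert → 0xAF295E5D; add 1 → 0xAF295E5E.
Split into bytes (most-significant first): AF 29 5E 5E.
Little-endian stores the least-significant byte at the lowest address.
So at ascending addresses the bytes are 5E 5E 29 AF.

5E 5E 29 AF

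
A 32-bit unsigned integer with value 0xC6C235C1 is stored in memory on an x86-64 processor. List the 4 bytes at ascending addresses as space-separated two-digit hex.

Split into bytes (most-significant first): C6 C2 35 C1.
In little-endian order the low byte comes first in memory.
So at ascending addresses the bytes are C1 35 C2 C6.

C1 35 C2 C6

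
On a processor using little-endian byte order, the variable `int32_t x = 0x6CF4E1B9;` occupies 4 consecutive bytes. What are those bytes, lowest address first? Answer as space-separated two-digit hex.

B9 E1 F4 6C

Split into bytes (most-significant first): 6C F4 E1 B9.
Little-endian: lowest address holds the least-significant byte.
So at ascending addresses the bytes are B9 E1 F4 6C.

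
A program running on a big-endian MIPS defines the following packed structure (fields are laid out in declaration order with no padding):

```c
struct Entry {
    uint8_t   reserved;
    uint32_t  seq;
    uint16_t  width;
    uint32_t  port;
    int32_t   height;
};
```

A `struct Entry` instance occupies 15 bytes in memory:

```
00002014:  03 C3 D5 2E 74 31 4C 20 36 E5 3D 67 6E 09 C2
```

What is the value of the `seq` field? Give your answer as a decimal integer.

`seq` follows `reserved` (1 byte), so it starts at byte offset 1 and occupies 4 bytes.
Bytes at offsets 1..4: C3 D5 2E 74.
Big-endian stores the most-significant byte at the lowest address.
The bytes are already most-significant first: 0xC3D52E74.
0xC3D52E74 = 3285528180.

3285528180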